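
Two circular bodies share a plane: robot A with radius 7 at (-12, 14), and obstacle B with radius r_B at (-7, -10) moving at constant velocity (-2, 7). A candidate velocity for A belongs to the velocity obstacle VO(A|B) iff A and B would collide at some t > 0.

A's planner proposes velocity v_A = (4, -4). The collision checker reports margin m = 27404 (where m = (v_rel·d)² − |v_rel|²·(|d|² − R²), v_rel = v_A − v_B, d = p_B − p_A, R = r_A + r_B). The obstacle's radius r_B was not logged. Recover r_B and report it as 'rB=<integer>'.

m = 27404
d = (5, -24);  v_rel = (6, -11),  |v_rel|² = 157
v_rel×d = (6)·(-24) − (-11)·(5) = -89
since m = R²·157 − (-89)²:  R² = (7921 + 27404) / 157 = 225
R = √225 = 15  ⇒  r_B = 15 − 7 = 8

rB=8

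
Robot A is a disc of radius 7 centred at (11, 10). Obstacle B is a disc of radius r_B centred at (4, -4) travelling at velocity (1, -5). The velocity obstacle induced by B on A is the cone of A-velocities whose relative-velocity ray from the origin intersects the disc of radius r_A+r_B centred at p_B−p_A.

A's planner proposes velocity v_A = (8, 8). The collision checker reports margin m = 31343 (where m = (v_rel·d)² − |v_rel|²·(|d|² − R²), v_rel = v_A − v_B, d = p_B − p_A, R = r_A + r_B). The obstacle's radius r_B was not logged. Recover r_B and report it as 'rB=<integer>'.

m = 31343
d = (-7, -14);  v_rel = (7, 13),  |v_rel|² = 218
v_rel×d = (7)·(-14) − (13)·(-7) = -7
since m = R²·218 − (-7)²:  R² = (49 + 31343) / 218 = 144
R = √144 = 12  ⇒  r_B = 12 − 7 = 5

rB=5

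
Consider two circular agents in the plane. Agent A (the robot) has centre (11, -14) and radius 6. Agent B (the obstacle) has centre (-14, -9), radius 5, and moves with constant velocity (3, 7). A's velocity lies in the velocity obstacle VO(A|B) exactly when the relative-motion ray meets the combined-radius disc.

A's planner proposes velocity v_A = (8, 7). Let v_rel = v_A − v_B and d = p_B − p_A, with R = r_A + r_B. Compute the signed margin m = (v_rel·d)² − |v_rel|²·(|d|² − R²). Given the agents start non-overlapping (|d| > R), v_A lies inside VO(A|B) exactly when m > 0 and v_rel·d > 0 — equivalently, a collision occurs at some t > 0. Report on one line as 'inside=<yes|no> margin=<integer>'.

d = (-25, 5),  |d|² = 650;  R = 6+5 = 11,  c = 650−11² = 529
v_rel = (5, 0),  |v_rel|² = 25;  v_rel·d = (5)·(-25) + (0)·(5) = -125
25·t² + 250·t + 529 = 0  ⇒  m = (-125)² − 25·529 = 2400
m = 2400 > 0,  v_rel·d = -125 < 0  ⇒  outside

inside=no margin=2400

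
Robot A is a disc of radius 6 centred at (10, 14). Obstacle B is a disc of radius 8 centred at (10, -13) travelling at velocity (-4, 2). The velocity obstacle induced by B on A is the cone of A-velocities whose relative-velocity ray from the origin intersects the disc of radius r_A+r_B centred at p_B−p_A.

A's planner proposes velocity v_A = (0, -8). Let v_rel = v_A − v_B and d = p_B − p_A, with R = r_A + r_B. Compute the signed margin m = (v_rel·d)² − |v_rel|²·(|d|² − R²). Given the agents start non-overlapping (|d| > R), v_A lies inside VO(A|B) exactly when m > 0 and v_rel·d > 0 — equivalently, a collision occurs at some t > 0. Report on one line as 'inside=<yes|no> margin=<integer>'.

d = (0, -27),  |d|² = 729;  R = 6+8 = 14,  c = 729−14² = 533
v_rel = (4, -10),  |v_rel|² = 116;  v_rel·d = (4)·(0) + (-10)·(-27) = 270
116·t² − 540·t + 533 = 0  ⇒  m = 270² − 116·533 = 11072
m = 11072 > 0,  v_rel·d = 270 > 0  ⇒  inside

inside=yes margin=11072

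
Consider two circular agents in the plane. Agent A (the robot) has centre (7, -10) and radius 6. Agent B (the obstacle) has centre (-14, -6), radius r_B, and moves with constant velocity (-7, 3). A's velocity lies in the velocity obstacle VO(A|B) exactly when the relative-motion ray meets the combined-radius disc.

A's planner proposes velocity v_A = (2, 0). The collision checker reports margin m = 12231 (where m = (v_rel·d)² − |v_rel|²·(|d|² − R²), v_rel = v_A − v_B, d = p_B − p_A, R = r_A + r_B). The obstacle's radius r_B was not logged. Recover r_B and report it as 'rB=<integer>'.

m = 12231
d = (-21, 4);  v_rel = (9, -3),  |v_rel|² = 90
v_rel×d = (9)·(4) − (-3)·(-21) = -27
since m = R²·90 − (-27)²:  R² = (729 + 12231) / 90 = 144
R = √144 = 12  ⇒  r_B = 12 − 6 = 6

rB=6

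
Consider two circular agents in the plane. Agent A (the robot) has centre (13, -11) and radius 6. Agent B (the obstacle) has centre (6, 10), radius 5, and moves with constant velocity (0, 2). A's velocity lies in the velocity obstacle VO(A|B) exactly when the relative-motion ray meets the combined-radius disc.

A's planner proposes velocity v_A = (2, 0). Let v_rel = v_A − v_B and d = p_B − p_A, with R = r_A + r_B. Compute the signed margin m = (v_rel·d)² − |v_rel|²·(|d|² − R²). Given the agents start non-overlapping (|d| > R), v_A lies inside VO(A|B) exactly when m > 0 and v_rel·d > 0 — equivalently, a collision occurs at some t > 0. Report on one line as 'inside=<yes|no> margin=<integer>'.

d = (-7, 21),  |d|² = 490;  R = 6+5 = 11,  c = 490−11² = 369
v_rel = (2, -2),  |v_rel|² = 8;  v_rel·d = (2)·(-7) + (-2)·(21) = -56
8·t² + 112·t + 369 = 0  ⇒  m = (-56)² − 8·369 = 184
m = 184 > 0,  v_rel·d = -56 < 0  ⇒  outside

inside=no margin=184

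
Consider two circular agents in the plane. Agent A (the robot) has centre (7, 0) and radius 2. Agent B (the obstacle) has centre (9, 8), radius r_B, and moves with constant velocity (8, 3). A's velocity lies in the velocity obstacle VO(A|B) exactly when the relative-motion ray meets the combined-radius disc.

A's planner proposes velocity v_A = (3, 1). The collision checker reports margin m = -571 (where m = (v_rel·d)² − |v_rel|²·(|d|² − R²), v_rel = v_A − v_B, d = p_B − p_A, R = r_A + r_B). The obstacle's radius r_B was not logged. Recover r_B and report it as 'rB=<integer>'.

m = -571
d = (2, 8);  v_rel = (-5, -2),  |v_rel|² = 29
v_rel×d = (-5)·(8) − (-2)·(2) = -36
since m = R²·29 − (-36)²:  R² = (1296 + -571) / 29 = 25
R = √25 = 5  ⇒  r_B = 5 − 2 = 3

rB=3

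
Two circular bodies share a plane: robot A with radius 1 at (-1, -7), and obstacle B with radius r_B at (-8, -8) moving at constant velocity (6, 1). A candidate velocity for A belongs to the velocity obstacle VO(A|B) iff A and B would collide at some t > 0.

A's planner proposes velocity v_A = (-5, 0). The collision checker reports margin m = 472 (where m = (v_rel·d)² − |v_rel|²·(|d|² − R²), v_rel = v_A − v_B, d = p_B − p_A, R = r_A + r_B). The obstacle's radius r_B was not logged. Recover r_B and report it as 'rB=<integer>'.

m = 472
d = (-7, -1);  v_rel = (-11, -1),  |v_rel|² = 122
v_rel×d = (-11)·(-1) − (-1)·(-7) = 4
since m = R²·122 − 4²:  R² = (16 + 472) / 122 = 4
R = √4 = 2  ⇒  r_B = 2 − 1 = 1

rB=1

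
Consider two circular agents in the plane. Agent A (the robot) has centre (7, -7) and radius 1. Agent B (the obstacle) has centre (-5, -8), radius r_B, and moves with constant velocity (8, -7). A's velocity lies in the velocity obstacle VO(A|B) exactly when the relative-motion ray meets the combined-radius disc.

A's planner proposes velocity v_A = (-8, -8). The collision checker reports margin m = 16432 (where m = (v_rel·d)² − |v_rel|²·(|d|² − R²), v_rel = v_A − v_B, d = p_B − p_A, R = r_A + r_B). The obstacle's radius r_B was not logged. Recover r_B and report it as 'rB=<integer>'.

m = 16432
d = (-12, -1);  v_rel = (-16, -1),  |v_rel|² = 257
v_rel×d = (-16)·(-1) − (-1)·(-12) = 4
since m = R²·257 − 4²:  R² = (16 + 16432) / 257 = 64
R = √64 = 8  ⇒  r_B = 8 − 1 = 7

rB=7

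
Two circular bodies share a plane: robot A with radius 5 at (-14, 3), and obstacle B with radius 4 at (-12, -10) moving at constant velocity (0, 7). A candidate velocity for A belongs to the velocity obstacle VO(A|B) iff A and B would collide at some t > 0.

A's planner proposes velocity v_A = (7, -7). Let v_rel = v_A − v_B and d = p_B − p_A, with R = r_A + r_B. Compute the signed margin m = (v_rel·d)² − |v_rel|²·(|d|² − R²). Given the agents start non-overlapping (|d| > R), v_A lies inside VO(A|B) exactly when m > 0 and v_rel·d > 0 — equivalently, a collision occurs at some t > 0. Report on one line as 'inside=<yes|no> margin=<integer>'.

d = (2, -13),  |d|² = 173;  R = 5+4 = 9,  c = 173−9² = 92
v_rel = (7, -14),  |v_rel|² = 245;  v_rel·d = (7)·(2) + (-14)·(-13) = 196
245·t² − 392·t + 92 = 0  ⇒  m = 196² − 245·92 = 15876
m = 15876 > 0,  v_rel·d = 196 > 0  ⇒  inside

inside=yes margin=15876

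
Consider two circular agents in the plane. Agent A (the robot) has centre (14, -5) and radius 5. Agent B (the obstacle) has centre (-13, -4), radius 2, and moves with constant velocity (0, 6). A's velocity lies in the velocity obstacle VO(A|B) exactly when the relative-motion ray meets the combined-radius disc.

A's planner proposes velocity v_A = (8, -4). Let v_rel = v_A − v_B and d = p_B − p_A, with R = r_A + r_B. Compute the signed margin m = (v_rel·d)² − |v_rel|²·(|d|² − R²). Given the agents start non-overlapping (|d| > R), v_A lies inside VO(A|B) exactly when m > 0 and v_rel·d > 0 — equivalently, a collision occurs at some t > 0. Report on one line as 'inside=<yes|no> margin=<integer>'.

d = (-27, 1),  |d|² = 730;  R = 5+2 = 7,  c = 730−7² = 681
v_rel = (8, -10),  |v_rel|² = 164;  v_rel·d = (8)·(-27) + (-10)·(1) = -226
164·t² + 452·t + 681 = 0  ⇒  m = (-226)² − 164·681 = -60608
m = -60608 < 0,  v_rel·d = -226 < 0  ⇒  outside

inside=no margin=-60608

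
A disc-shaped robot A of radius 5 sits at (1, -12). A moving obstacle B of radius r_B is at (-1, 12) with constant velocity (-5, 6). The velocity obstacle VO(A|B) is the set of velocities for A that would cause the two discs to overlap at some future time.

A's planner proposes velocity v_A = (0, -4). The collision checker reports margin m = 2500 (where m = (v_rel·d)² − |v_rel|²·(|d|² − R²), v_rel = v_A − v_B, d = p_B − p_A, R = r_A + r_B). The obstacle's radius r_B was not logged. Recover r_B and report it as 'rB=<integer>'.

m = 2500
d = (-2, 24);  v_rel = (5, -10),  |v_rel|² = 125
v_rel×d = (5)·(24) − (-10)·(-2) = 100
since m = R²·125 − 100²:  R² = (10000 + 2500) / 125 = 100
R = √100 = 10  ⇒  r_B = 10 − 5 = 5

rB=5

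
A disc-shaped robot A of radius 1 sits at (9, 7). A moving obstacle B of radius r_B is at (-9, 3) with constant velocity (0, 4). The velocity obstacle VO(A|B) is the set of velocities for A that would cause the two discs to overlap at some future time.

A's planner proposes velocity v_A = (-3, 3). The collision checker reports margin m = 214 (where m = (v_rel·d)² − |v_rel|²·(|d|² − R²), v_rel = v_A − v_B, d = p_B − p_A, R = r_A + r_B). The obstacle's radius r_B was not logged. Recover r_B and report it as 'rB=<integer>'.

m = 214
d = (-18, -4);  v_rel = (-3, -1),  |v_rel|² = 10
v_rel×d = (-3)·(-4) − (-1)·(-18) = -6
since m = R²·10 − (-6)²:  R² = (36 + 214) / 10 = 25
R = √25 = 5  ⇒  r_B = 5 − 1 = 4

rB=4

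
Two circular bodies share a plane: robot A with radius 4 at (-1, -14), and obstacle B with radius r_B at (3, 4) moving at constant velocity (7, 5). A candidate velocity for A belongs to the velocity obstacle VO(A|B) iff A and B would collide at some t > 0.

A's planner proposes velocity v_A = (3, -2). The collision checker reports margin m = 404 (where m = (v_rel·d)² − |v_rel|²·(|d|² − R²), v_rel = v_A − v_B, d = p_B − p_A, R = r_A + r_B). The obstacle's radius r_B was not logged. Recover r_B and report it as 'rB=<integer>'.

m = 404
d = (4, 18);  v_rel = (-4, -7),  |v_rel|² = 65
v_rel×d = (-4)·(18) − (-7)·(4) = -44
since m = R²·65 − (-44)²:  R² = (1936 + 404) / 65 = 36
R = √36 = 6  ⇒  r_B = 6 − 4 = 2

rB=2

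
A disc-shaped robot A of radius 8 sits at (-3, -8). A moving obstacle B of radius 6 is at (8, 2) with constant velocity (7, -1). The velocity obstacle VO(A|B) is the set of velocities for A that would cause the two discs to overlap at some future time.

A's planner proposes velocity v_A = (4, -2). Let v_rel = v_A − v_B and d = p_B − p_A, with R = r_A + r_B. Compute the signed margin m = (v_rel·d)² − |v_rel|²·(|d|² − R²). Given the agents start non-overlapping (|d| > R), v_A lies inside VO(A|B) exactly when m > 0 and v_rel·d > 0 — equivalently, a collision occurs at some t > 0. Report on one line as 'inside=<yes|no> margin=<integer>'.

d = (11, 10),  |d|² = 221;  R = 8+6 = 14,  c = 221−14² = 25
v_rel = (-3, -1),  |v_rel|² = 10;  v_rel·d = (-3)·(11) + (-1)·(10) = -43
10·t² + 86·t + 25 = 0  ⇒  m = (-43)² − 10·25 = 1599
m = 1599 > 0,  v_rel·d = -43 < 0  ⇒  outside

inside=no margin=1599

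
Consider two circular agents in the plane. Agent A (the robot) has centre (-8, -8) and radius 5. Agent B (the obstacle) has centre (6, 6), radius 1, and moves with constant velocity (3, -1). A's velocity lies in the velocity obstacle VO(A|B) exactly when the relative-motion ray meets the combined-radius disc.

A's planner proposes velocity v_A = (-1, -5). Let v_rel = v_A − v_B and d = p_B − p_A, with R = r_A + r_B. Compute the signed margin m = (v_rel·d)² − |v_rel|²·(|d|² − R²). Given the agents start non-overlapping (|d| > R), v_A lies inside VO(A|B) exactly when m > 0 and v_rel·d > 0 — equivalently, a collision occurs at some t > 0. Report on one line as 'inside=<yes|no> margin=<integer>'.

d = (14, 14),  |d|² = 392;  R = 5+1 = 6,  c = 392−6² = 356
v_rel = (-4, -4),  |v_rel|² = 32;  v_rel·d = (-4)·(14) + (-4)·(14) = -112
32·t² + 224·t + 356 = 0  ⇒  m = (-112)² − 32·356 = 1152
m = 1152 > 0,  v_rel·d = -112 < 0  ⇒  outside

inside=no margin=1152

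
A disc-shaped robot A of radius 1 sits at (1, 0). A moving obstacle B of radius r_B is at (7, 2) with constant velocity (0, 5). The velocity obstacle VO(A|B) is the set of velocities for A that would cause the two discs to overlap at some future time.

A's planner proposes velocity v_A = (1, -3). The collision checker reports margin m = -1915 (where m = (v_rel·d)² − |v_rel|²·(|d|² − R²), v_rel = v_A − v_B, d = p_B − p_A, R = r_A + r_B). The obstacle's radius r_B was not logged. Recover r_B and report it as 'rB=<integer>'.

m = -1915
d = (6, 2);  v_rel = (1, -8),  |v_rel|² = 65
v_rel×d = (1)·(2) − (-8)·(6) = 50
since m = R²·65 − 50²:  R² = (2500 + -1915) / 65 = 9
R = √9 = 3  ⇒  r_B = 3 − 1 = 2

rB=2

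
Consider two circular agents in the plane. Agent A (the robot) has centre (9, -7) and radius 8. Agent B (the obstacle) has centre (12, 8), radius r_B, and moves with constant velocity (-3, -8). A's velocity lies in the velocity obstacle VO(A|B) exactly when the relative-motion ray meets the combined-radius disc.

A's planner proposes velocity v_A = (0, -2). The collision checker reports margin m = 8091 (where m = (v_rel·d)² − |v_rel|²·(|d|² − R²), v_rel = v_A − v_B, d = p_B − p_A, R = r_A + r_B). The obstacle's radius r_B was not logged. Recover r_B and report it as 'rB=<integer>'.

m = 8091
d = (3, 15);  v_rel = (3, 6),  |v_rel|² = 45
v_rel×d = (3)·(15) − (6)·(3) = 27
since m = R²·45 − 27²:  R² = (729 + 8091) / 45 = 196
R = √196 = 14  ⇒  r_B = 14 − 8 = 6

rB=6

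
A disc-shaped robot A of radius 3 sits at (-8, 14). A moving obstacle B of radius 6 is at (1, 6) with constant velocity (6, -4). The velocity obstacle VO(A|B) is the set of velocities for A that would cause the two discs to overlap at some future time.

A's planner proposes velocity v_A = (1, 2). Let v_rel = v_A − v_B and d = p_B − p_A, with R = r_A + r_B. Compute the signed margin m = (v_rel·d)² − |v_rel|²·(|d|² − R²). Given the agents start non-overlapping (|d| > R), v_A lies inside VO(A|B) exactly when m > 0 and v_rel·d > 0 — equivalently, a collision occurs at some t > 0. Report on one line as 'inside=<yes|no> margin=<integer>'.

d = (9, -8),  |d|² = 145;  R = 3+6 = 9,  c = 145−9² = 64
v_rel = (-5, 6),  |v_rel|² = 61;  v_rel·d = (-5)·(9) + (6)·(-8) = -93
61·t² + 186·t + 64 = 0  ⇒  m = (-93)² − 61·64 = 4745
m = 4745 > 0,  v_rel·d = -93 < 0  ⇒  outside

inside=no margin=4745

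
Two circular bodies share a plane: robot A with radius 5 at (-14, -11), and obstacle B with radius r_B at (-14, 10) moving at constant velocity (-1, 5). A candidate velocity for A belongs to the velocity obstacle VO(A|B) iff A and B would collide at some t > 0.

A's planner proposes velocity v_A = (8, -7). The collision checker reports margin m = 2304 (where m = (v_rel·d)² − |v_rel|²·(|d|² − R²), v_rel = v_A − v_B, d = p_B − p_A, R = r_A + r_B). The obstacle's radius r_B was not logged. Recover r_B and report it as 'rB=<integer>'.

m = 2304
d = (0, 21);  v_rel = (9, -12),  |v_rel|² = 225
v_rel×d = (9)·(21) − (-12)·(0) = 189
since m = R²·225 − 189²:  R² = (35721 + 2304) / 225 = 169
R = √169 = 13  ⇒  r_B = 13 − 5 = 8

rB=8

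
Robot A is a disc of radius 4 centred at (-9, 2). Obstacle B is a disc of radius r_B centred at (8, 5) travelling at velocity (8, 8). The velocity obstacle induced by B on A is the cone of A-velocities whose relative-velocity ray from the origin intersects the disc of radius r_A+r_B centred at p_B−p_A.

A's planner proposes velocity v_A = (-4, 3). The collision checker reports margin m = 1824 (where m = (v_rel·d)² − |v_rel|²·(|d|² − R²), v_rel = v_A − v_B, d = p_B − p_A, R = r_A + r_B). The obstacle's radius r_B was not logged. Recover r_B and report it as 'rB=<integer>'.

m = 1824
d = (17, 3);  v_rel = (-12, -5),  |v_rel|² = 169
v_rel×d = (-12)·(3) − (-5)·(17) = 49
since m = R²·169 − 49²:  R² = (2401 + 1824) / 169 = 25
R = √25 = 5  ⇒  r_B = 5 − 4 = 1

rB=1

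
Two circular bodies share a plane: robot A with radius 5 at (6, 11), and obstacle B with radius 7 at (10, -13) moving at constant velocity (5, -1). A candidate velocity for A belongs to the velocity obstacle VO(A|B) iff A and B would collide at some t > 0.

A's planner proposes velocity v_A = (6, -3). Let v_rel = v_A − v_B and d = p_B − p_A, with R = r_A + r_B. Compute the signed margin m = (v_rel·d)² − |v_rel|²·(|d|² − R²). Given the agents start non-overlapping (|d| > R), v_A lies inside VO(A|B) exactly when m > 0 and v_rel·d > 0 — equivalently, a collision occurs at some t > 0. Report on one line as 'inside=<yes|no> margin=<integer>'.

d = (4, -24),  |d|² = 592;  R = 5+7 = 12,  c = 592−12² = 448
v_rel = (1, -2),  |v_rel|² = 5;  v_rel·d = (1)·(4) + (-2)·(-24) = 52
5·t² − 104·t + 448 = 0  ⇒  m = 52² − 5·448 = 464
m = 464 > 0,  v_rel·d = 52 > 0  ⇒  inside

inside=yes margin=464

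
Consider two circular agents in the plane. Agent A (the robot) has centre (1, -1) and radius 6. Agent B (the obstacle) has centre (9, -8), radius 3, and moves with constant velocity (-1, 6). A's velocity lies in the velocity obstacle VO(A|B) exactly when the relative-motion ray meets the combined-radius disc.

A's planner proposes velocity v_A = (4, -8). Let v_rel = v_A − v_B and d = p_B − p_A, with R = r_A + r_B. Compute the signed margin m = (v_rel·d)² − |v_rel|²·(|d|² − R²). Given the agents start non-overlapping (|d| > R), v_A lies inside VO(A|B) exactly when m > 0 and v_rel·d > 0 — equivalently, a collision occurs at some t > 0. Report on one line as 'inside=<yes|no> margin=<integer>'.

d = (8, -7),  |d|² = 113;  R = 6+3 = 9,  c = 113−9² = 32
v_rel = (5, -14),  |v_rel|² = 221;  v_rel·d = (5)·(8) + (-14)·(-7) = 138
221·t² − 276·t + 32 = 0  ⇒  m = 138² − 221·32 = 11972
m = 11972 > 0,  v_rel·d = 138 > 0  ⇒  inside

inside=yes margin=11972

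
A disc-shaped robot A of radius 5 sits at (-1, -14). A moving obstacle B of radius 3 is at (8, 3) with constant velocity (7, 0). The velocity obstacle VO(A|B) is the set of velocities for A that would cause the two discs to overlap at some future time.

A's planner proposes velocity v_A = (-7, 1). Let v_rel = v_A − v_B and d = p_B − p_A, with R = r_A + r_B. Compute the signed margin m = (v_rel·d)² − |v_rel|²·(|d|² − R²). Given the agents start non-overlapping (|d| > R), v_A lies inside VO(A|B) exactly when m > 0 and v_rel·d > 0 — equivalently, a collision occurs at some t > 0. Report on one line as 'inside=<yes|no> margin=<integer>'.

d = (9, 17),  |d|² = 370;  R = 5+3 = 8,  c = 370−8² = 306
v_rel = (-14, 1),  |v_rel|² = 197;  v_rel·d = (-14)·(9) + (1)·(17) = -109
197·t² + 218·t + 306 = 0  ⇒  m = (-109)² − 197·306 = -48401
m = -48401 < 0,  v_rel·d = -109 < 0  ⇒  outside

inside=no margin=-48401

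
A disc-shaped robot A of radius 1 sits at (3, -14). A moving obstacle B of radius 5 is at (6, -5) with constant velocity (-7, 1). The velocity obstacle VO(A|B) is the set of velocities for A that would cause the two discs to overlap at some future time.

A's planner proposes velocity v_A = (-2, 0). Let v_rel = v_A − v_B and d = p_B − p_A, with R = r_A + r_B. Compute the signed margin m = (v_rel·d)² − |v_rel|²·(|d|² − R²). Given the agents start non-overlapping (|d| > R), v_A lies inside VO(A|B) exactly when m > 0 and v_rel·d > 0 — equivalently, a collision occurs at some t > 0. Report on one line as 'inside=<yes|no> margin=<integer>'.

d = (3, 9),  |d|² = 90;  R = 1+5 = 6,  c = 90−6² = 54
v_rel = (5, -1),  |v_rel|² = 26;  v_rel·d = (5)·(3) + (-1)·(9) = 6
26·t² − 12·t + 54 = 0  ⇒  m = 6² − 26·54 = -1368
m = -1368 < 0,  v_rel·d = 6 > 0  ⇒  outside

inside=no margin=-1368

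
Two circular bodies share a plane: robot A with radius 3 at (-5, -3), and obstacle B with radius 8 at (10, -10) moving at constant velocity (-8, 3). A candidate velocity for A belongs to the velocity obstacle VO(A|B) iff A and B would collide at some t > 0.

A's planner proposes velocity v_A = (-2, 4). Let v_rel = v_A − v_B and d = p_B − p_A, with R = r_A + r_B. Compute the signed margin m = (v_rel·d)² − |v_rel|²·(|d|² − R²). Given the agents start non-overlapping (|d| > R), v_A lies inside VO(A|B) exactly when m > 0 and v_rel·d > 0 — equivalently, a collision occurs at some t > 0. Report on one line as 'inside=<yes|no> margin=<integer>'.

d = (15, -7),  |d|² = 274;  R = 3+8 = 11,  c = 274−11² = 153
v_rel = (6, 1),  |v_rel|² = 37;  v_rel·d = (6)·(15) + (1)·(-7) = 83
37·t² − 166·t + 153 = 0  ⇒  m = 83² − 37·153 = 1228
m = 1228 > 0,  v_rel·d = 83 > 0  ⇒  inside

inside=yes margin=1228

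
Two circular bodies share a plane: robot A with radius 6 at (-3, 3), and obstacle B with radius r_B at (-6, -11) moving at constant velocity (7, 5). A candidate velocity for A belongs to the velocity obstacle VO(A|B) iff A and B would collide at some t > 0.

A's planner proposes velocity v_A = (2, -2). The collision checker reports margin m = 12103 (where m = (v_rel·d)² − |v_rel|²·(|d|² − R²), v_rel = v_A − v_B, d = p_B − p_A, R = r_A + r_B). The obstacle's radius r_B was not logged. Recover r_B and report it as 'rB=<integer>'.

m = 12103
d = (-3, -14);  v_rel = (-5, -7),  |v_rel|² = 74
v_rel×d = (-5)·(-14) − (-7)·(-3) = 49
since m = R²·74 − 49²:  R² = (2401 + 12103) / 74 = 196
R = √196 = 14  ⇒  r_B = 14 − 6 = 8

rB=8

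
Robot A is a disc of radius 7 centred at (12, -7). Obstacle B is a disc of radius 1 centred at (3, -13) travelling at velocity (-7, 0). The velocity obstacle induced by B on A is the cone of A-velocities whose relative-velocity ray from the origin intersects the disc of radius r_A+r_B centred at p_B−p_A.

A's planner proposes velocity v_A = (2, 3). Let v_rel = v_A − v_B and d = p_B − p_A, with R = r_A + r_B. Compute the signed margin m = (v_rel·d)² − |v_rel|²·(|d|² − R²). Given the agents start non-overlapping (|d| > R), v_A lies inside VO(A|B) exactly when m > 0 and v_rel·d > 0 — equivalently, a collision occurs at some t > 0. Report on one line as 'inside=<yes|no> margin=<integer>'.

d = (-9, -6),  |d|² = 117;  R = 7+1 = 8,  c = 117−8² = 53
v_rel = (9, 3),  |v_rel|² = 90;  v_rel·d = (9)·(-9) + (3)·(-6) = -99
90·t² + 198·t + 53 = 0  ⇒  m = (-99)² − 90·53 = 5031
m = 5031 > 0,  v_rel·d = -99 < 0  ⇒  outside

inside=no margin=5031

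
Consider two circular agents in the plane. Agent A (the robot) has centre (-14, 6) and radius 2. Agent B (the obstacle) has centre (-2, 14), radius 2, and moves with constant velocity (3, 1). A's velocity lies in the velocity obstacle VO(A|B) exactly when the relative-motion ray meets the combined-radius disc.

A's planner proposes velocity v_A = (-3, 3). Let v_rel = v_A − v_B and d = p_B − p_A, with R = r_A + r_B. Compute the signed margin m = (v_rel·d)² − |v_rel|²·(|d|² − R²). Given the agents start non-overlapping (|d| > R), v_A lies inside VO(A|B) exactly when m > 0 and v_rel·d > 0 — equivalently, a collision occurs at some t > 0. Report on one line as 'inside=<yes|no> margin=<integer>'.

d = (12, 8),  |d|² = 208;  R = 2+2 = 4,  c = 208−4² = 192
v_rel = (-6, 2),  |v_rel|² = 40;  v_rel·d = (-6)·(12) + (2)·(8) = -56
40·t² + 112·t + 192 = 0  ⇒  m = (-56)² − 40·192 = -4544
m = -4544 < 0,  v_rel·d = -56 < 0  ⇒  outside

inside=no margin=-4544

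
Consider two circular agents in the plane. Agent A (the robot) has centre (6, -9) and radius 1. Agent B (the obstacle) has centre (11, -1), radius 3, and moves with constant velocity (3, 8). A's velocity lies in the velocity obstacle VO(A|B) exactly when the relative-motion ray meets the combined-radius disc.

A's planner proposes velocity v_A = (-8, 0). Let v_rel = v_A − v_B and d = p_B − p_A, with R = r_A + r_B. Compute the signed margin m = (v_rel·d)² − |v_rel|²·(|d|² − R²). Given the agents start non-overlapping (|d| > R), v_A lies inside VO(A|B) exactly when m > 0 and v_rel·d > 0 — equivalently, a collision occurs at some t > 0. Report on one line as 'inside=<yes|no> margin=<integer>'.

d = (5, 8),  |d|² = 89;  R = 1+3 = 4,  c = 89−4² = 73
v_rel = (-11, -8),  |v_rel|² = 185;  v_rel·d = (-11)·(5) + (-8)·(8) = -119
185·t² + 238·t + 73 = 0  ⇒  m = (-119)² − 185·73 = 656
m = 656 > 0,  v_rel·d = -119 < 0  ⇒  outside

inside=no margin=656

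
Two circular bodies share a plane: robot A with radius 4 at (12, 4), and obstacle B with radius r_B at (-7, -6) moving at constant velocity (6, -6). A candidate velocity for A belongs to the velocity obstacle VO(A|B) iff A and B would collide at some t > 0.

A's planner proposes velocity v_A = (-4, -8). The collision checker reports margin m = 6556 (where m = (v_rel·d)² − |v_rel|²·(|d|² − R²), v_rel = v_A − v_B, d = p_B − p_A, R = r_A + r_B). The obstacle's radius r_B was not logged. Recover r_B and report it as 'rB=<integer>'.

m = 6556
d = (-19, -10);  v_rel = (-10, -2),  |v_rel|² = 104
v_rel×d = (-10)·(-10) − (-2)·(-19) = 62
since m = R²·104 − 62²:  R² = (3844 + 6556) / 104 = 100
R = √100 = 10  ⇒  r_B = 10 − 4 = 6

rB=6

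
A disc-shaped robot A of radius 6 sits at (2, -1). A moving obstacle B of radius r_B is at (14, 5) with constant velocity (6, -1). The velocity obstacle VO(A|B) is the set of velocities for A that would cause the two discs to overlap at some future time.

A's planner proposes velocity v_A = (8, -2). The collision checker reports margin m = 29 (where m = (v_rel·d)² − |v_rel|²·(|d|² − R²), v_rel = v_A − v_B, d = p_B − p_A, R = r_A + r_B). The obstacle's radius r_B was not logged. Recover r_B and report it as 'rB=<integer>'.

m = 29
d = (12, 6);  v_rel = (2, -1),  |v_rel|² = 5
v_rel×d = (2)·(6) − (-1)·(12) = 24
since m = R²·5 − 24²:  R² = (576 + 29) / 5 = 121
R = √121 = 11  ⇒  r_B = 11 − 6 = 5

rB=5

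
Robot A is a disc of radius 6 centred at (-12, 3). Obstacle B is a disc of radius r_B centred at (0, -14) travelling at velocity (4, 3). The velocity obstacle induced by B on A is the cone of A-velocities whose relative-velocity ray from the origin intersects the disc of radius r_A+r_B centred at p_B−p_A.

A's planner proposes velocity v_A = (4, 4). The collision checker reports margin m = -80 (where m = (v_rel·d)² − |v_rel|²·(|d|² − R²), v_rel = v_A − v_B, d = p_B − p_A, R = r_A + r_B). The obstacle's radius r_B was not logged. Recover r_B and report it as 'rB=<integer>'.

m = -80
d = (12, -17);  v_rel = (0, 1),  |v_rel|² = 1
v_rel×d = (0)·(-17) − (1)·(12) = -12
since m = R²·1 − (-12)²:  R² = (144 + -80) / 1 = 64
R = √64 = 8  ⇒  r_B = 8 − 6 = 2

rB=2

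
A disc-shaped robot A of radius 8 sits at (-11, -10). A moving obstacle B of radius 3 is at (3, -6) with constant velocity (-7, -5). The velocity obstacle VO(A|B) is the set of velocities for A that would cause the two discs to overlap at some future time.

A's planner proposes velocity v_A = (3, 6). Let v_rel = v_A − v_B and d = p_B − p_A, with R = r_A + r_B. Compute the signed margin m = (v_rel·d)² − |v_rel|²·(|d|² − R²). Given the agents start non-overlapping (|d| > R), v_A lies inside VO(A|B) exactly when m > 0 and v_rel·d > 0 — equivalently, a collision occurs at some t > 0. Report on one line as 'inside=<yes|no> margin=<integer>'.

d = (14, 4),  |d|² = 212;  R = 8+3 = 11,  c = 212−11² = 91
v_rel = (10, 11),  |v_rel|² = 221;  v_rel·d = (10)·(14) + (11)·(4) = 184
221·t² − 368·t + 91 = 0  ⇒  m = 184² − 221·91 = 13745
m = 13745 > 0,  v_rel·d = 184 > 0  ⇒  inside

inside=yes margin=13745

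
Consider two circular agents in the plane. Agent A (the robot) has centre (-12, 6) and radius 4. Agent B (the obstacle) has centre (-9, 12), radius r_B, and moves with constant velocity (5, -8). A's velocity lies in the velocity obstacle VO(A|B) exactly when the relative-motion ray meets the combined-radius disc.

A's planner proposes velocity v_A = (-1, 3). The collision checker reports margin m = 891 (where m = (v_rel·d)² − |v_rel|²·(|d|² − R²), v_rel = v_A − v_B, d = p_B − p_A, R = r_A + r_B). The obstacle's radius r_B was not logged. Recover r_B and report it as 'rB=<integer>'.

m = 891
d = (3, 6);  v_rel = (-6, 11),  |v_rel|² = 157
v_rel×d = (-6)·(6) − (11)·(3) = -69
since m = R²·157 − (-69)²:  R² = (4761 + 891) / 157 = 36
R = √36 = 6  ⇒  r_B = 6 − 4 = 2

rB=2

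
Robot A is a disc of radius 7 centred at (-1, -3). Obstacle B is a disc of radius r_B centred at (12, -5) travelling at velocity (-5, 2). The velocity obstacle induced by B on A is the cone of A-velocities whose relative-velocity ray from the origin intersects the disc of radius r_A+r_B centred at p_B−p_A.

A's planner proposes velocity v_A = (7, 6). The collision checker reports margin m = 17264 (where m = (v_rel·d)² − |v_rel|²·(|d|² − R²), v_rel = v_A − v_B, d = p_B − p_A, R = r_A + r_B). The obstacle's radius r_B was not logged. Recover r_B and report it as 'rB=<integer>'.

m = 17264
d = (13, -2);  v_rel = (12, 4),  |v_rel|² = 160
v_rel×d = (12)·(-2) − (4)·(13) = -76
since m = R²·160 − (-76)²:  R² = (5776 + 17264) / 160 = 144
R = √144 = 12  ⇒  r_B = 12 − 7 = 5

rB=5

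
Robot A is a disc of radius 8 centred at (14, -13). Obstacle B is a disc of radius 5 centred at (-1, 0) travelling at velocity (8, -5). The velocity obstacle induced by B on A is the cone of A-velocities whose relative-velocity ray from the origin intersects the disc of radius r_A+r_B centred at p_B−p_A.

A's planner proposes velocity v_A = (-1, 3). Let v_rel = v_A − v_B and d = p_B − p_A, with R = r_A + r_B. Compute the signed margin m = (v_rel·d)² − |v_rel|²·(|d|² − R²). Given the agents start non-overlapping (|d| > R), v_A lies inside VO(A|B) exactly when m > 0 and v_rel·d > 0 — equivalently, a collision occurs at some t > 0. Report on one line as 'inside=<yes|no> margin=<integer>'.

d = (-15, 13),  |d|² = 394;  R = 8+5 = 13,  c = 394−13² = 225
v_rel = (-9, 8),  |v_rel|² = 145;  v_rel·d = (-9)·(-15) + (8)·(13) = 239
145·t² − 478·t + 225 = 0  ⇒  m = 239² − 145·225 = 24496
m = 24496 > 0,  v_rel·d = 239 > 0  ⇒  inside

inside=yes margin=24496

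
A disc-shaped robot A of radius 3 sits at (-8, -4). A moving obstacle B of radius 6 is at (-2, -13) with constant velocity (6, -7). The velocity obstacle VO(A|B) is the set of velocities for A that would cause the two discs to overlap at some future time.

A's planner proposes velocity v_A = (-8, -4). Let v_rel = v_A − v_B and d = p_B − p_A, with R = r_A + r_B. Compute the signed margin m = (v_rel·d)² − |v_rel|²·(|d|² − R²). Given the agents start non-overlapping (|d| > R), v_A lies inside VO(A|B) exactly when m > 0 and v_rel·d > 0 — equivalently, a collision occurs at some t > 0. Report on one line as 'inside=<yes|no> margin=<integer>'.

d = (6, -9),  |d|² = 117;  R = 3+6 = 9,  c = 117−9² = 36
v_rel = (-14, 3),  |v_rel|² = 205;  v_rel·d = (-14)·(6) + (3)·(-9) = -111
205·t² + 222·t + 36 = 0  ⇒  m = (-111)² − 205·36 = 4941
m = 4941 > 0,  v_rel·d = -111 < 0  ⇒  outside

inside=no margin=4941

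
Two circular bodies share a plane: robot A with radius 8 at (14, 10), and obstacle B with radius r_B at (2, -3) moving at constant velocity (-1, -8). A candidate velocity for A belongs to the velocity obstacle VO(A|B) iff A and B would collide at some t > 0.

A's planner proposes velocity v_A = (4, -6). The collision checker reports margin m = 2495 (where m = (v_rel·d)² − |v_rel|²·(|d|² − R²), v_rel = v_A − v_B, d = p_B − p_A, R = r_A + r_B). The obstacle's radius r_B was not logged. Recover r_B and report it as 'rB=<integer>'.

m = 2495
d = (-12, -13);  v_rel = (5, 2),  |v_rel|² = 29
v_rel×d = (5)·(-13) − (2)·(-12) = -41
since m = R²·29 − (-41)²:  R² = (1681 + 2495) / 29 = 144
R = √144 = 12  ⇒  r_B = 12 − 8 = 4

rB=4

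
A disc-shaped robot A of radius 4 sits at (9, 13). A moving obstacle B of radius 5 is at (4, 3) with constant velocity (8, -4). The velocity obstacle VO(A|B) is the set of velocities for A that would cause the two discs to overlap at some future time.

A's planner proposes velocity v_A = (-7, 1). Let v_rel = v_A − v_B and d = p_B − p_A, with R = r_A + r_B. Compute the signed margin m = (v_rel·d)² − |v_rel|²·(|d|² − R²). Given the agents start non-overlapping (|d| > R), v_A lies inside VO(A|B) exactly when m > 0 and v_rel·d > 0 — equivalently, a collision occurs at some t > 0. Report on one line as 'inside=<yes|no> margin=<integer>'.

d = (-5, -10),  |d|² = 125;  R = 4+5 = 9,  c = 125−9² = 44
v_rel = (-15, 5),  |v_rel|² = 250;  v_rel·d = (-15)·(-5) + (5)·(-10) = 25
250·t² − 50·t + 44 = 0  ⇒  m = 25² − 250·44 = -10375
m = -10375 < 0,  v_rel·d = 25 > 0  ⇒  outside

inside=no margin=-10375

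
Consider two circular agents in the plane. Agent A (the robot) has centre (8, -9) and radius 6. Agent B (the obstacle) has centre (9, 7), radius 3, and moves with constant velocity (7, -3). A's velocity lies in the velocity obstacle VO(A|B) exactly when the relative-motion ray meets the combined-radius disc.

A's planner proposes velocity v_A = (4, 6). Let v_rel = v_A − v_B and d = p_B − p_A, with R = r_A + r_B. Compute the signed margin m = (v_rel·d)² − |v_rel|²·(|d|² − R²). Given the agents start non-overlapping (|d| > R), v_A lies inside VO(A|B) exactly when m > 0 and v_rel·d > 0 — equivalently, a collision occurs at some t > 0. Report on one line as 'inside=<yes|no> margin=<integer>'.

d = (1, 16),  |d|² = 257;  R = 6+3 = 9,  c = 257−9² = 176
v_rel = (-3, 9),  |v_rel|² = 90;  v_rel·d = (-3)·(1) + (9)·(16) = 141
90·t² − 282·t + 176 = 0  ⇒  m = 141² − 90·176 = 4041
m = 4041 > 0,  v_rel·d = 141 > 0  ⇒  inside

inside=yes margin=4041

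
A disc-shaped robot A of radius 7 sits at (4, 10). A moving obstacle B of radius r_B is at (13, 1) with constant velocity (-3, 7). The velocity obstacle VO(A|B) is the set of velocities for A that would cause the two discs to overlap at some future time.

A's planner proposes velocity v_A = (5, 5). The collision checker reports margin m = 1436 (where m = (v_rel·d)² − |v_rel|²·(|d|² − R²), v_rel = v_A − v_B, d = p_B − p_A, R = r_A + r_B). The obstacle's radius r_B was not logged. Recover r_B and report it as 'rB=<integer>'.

m = 1436
d = (9, -9);  v_rel = (8, -2),  |v_rel|² = 68
v_rel×d = (8)·(-9) − (-2)·(9) = -54
since m = R²·68 − (-54)²:  R² = (2916 + 1436) / 68 = 64
R = √64 = 8  ⇒  r_B = 8 − 7 = 1

rB=1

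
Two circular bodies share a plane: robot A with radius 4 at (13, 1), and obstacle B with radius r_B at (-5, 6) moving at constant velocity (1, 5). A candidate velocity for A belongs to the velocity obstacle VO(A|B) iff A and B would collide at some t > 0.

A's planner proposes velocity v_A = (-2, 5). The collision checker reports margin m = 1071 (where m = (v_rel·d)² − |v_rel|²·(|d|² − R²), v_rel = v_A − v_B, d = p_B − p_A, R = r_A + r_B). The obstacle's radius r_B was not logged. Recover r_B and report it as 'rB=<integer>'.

m = 1071
d = (-18, 5);  v_rel = (-3, 0),  |v_rel|² = 9
v_rel×d = (-3)·(5) − (0)·(-18) = -15
since m = R²·9 − (-15)²:  R² = (225 + 1071) / 9 = 144
R = √144 = 12  ⇒  r_B = 12 − 4 = 8

rB=8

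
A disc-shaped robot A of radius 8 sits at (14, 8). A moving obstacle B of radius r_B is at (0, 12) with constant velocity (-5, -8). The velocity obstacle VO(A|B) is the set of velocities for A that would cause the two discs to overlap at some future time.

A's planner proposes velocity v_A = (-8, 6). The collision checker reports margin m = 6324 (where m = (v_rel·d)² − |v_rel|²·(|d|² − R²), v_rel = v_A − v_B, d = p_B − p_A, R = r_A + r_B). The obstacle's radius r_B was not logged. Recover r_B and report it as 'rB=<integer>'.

m = 6324
d = (-14, 4);  v_rel = (-3, 14),  |v_rel|² = 205
v_rel×d = (-3)·(4) − (14)·(-14) = 184
since m = R²·205 − 184²:  R² = (33856 + 6324) / 205 = 196
R = √196 = 14  ⇒  r_B = 14 − 8 = 6

rB=6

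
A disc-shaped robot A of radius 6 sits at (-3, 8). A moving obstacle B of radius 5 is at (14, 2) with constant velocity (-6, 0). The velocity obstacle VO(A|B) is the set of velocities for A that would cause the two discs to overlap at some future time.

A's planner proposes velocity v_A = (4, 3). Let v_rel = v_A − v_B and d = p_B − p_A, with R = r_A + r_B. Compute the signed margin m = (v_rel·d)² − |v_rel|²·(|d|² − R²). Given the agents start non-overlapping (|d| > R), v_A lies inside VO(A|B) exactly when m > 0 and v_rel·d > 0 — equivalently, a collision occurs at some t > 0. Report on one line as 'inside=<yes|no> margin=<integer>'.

d = (17, -6),  |d|² = 325;  R = 6+5 = 11,  c = 325−11² = 204
v_rel = (10, 3),  |v_rel|² = 109;  v_rel·d = (10)·(17) + (3)·(-6) = 152
109·t² − 304·t + 204 = 0  ⇒  m = 152² − 109·204 = 868
m = 868 > 0,  v_rel·d = 152 > 0  ⇒  inside

inside=yes margin=868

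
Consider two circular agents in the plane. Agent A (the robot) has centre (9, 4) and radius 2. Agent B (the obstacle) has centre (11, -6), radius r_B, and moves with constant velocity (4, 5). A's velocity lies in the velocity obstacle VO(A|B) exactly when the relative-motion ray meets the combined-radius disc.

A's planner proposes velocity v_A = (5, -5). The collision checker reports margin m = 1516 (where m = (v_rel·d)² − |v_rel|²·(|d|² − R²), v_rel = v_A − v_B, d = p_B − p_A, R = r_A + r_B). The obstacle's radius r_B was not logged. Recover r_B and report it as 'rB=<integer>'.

m = 1516
d = (2, -10);  v_rel = (1, -10),  |v_rel|² = 101
v_rel×d = (1)·(-10) − (-10)·(2) = 10
since m = R²·101 − 10²:  R² = (100 + 1516) / 101 = 16
R = √16 = 4  ⇒  r_B = 4 − 2 = 2

rB=2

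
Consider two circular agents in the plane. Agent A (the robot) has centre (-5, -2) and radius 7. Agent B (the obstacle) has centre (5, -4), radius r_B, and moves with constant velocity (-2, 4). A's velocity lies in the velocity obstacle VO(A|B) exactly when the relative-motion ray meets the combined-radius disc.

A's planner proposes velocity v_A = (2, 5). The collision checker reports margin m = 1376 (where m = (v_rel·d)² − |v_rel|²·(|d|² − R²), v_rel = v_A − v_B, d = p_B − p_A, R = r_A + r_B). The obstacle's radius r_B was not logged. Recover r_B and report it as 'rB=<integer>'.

m = 1376
d = (10, -2);  v_rel = (4, 1),  |v_rel|² = 17
v_rel×d = (4)·(-2) − (1)·(10) = -18
since m = R²·17 − (-18)²:  R² = (324 + 1376) / 17 = 100
R = √100 = 10  ⇒  r_B = 10 − 7 = 3

rB=3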